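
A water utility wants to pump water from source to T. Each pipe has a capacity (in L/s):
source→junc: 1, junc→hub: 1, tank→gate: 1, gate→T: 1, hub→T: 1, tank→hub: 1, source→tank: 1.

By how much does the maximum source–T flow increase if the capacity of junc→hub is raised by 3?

0

Original max flow = 2.
Edge junc→hub does not cross the min cut (source side {source}), so extra capacity there cannot help.
New max flow = 2. Increase = 0.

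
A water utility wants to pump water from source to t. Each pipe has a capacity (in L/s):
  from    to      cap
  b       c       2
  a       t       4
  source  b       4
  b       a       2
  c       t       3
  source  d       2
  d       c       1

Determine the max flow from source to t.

Augment source->b->a->t: bottleneck 2. Total 2.
Augment source->b->c->t: bottleneck 2. Total 4.
Augment source->d->c->t: bottleneck 1. Total 5.
No augmenting path remains in the residual graph.

5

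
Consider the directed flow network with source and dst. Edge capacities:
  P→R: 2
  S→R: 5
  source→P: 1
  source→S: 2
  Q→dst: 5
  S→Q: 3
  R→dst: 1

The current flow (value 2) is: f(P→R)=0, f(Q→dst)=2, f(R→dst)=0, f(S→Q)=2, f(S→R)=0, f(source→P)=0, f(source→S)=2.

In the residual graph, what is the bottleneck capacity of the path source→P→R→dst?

1

Residual capacities along the path: source→P: 1, P→R: 2, R→dst: 1.
Minimum is 1.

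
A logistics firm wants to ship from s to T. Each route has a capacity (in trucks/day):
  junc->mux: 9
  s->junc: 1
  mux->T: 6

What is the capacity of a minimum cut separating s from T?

Max flow = 1 (via 1 augmenting path).
In the residual at optimum, the set reachable from s is {s}.
Cut edges: s->junc (cap 1). Sum = 1.

1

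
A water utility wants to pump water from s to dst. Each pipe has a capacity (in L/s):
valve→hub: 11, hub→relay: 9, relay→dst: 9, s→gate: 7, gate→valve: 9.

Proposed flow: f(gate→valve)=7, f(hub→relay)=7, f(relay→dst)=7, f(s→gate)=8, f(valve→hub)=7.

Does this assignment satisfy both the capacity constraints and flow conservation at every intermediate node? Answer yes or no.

No

Capacity violated on s→gate: flow 8 > capacity 7.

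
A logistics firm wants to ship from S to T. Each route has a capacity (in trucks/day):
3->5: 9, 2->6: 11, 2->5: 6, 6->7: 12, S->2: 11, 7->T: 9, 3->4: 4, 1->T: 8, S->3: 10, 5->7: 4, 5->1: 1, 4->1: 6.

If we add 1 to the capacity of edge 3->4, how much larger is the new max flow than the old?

1

Original max flow = 14.
After raising cap(3->4), augmenting paths through that edge carry 1 more unit.
New max flow = 15. Increase = 1.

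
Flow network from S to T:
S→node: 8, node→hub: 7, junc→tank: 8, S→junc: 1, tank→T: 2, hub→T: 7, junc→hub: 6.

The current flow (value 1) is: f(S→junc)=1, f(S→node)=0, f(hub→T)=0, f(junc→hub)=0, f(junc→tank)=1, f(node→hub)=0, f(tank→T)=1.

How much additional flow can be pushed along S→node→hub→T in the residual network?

Residual capacities along the path: S→node: 8, node→hub: 7, hub→T: 7.
Minimum is 7.

7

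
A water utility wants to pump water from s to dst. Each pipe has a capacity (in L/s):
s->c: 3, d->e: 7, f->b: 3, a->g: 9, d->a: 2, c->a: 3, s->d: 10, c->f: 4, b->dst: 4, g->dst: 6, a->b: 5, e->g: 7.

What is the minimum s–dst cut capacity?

Max flow = 10 (via 3 augmenting paths).
In the residual at optimum, the set reachable from s is {a, b, c, d, e, f, g, s}.
Cut edges: g->dst (cap 6), b->dst (cap 4). Sum = 10.

10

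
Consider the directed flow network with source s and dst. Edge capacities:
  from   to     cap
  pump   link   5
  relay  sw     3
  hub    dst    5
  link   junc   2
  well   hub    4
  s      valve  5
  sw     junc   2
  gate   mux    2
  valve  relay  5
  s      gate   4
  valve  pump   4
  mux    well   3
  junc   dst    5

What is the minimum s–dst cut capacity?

Max flow = 6 (via 3 augmenting paths).
In the residual at optimum, the set reachable from s is {gate, link, pump, relay, s, sw, valve}.
Cut edges: gate→mux (cap 2), sw→junc (cap 2), link→junc (cap 2). Sum = 6.

6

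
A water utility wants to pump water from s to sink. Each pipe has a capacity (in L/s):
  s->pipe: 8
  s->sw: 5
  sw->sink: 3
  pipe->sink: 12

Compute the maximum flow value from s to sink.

11

Augment s->pipe->sink: bottleneck 8. Total 8.
Augment s->sw->sink: bottleneck 3. Total 11.
No augmenting path remains in the residual graph.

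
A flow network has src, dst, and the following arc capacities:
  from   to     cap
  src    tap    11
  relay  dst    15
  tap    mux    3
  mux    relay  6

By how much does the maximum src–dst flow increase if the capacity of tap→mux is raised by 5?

3

Original max flow = 3.
After raising cap(tap→mux), augmenting paths through that edge carry 3 more units.
New max flow = 6. Increase = 3.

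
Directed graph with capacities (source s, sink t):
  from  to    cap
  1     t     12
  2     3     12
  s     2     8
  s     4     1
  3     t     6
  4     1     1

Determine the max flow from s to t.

Augment s->4->1->t: bottleneck 1. Total 1.
Augment s->2->3->t: bottleneck 6. Total 7.
No augmenting path remains in the residual graph.

7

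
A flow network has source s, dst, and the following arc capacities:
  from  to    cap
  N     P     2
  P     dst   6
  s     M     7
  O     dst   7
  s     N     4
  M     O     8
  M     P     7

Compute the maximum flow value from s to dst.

Augment s→N→P→dst: bottleneck 2. Total 2.
Augment s→M→P→dst: bottleneck 4. Total 6.
Augment s→M→O→dst: bottleneck 3. Total 9.
No augmenting path remains in the residual graph.

9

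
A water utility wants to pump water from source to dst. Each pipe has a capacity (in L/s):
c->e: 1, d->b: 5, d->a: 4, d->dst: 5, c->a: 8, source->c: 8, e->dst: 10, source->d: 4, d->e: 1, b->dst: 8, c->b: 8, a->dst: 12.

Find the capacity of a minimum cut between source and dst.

Max flow = 12 (via 2 augmenting paths).
In the residual at optimum, the set reachable from source is {source}.
Cut edges: source->d (cap 4), source->c (cap 8). Sum = 12.

12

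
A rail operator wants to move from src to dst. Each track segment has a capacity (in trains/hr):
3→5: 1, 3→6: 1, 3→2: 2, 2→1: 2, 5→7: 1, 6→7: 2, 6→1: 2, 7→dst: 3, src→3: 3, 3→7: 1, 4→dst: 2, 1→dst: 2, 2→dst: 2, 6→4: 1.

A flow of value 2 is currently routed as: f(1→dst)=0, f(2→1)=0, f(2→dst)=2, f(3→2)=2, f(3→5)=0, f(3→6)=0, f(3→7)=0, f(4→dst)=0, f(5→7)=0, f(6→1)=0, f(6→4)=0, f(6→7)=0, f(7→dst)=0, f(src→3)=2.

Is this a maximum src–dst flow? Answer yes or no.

Residual path src→3→7→dst has bottleneck 1 > 0.
Pushing 1 along it raises the flow to 3, so the given flow is not maximum.

No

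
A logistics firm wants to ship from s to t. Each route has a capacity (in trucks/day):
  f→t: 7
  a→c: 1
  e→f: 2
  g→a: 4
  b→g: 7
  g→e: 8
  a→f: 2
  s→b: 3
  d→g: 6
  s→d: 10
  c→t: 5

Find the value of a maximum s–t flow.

Augment s→b→g→e→f→t: bottleneck 2. Total 2.
Augment s→b→g→a→f→t: bottleneck 1. Total 3.
Augment s→d→g→a→f→t: bottleneck 1. Total 4.
Augment s→d→g→a→c→t: bottleneck 1. Total 5.
No augmenting path remains in the residual graph.

5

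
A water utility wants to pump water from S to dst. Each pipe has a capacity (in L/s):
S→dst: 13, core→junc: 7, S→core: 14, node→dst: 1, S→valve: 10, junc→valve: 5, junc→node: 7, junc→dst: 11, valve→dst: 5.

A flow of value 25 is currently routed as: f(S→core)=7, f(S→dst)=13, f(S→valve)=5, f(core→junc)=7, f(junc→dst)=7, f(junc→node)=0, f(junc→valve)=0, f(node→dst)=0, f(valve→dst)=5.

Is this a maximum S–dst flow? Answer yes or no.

Residual reachable from S: {S, core, valve}; dst is not reachable.
Saturated cut: S→dst, core→junc, valve→dst with total capacity 25 = current flow value. Flow is maximum.

Yes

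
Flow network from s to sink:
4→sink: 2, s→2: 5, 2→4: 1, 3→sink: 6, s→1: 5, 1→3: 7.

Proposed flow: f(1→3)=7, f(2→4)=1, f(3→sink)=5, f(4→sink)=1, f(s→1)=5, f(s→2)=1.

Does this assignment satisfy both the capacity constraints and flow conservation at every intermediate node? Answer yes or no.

No

Conservation fails at 1: inflow 5 ≠ outflow 7.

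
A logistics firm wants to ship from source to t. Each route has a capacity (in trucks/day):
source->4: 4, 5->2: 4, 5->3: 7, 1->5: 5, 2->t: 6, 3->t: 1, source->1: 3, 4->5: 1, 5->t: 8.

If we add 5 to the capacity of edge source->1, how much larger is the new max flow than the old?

2

Original max flow = 4.
After raising cap(source->1), augmenting paths through that edge carry 2 more units.
New max flow = 6. Increase = 2.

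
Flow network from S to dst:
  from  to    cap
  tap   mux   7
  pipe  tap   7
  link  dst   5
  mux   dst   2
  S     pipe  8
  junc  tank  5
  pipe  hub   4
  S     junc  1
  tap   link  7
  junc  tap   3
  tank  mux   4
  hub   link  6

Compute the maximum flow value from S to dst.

7

Augment S->pipe->hub->link->dst: bottleneck 4. Total 4.
Augment S->pipe->tap->link->dst: bottleneck 1. Total 5.
Augment S->pipe->tap->mux->dst: bottleneck 2. Total 7.
No augmenting path remains in the residual graph.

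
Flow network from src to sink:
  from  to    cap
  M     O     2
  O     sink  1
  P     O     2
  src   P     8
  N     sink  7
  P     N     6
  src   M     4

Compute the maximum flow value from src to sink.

7

Augment src→M→O→sink: bottleneck 1. Total 1.
Augment src→P→N→sink: bottleneck 6. Total 7.
No augmenting path remains in the residual graph.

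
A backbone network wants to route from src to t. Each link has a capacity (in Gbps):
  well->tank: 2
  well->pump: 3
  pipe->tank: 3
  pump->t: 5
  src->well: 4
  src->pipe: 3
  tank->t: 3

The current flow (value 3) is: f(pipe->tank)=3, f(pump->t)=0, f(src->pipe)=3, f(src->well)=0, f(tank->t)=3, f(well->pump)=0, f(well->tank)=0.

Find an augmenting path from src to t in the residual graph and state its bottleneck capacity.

Residual along src->well->pump->t: src->well: 4, well->pump: 3, pump->t: 5.
Bottleneck = min = 3.

src->well->pump->t, bottleneck 3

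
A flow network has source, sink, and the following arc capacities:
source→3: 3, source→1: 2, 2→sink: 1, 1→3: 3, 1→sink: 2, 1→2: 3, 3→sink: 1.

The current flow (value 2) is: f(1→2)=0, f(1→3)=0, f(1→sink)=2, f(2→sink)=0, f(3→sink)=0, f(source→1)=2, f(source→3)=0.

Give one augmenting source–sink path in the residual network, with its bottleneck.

source→3→sink, bottleneck 1

Residual along source→3→sink: source→3: 3, 3→sink: 1.
Bottleneck = min = 1.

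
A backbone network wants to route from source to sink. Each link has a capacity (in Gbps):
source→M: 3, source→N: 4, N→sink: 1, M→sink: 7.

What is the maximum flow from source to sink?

4

Augment source→M→sink: bottleneck 3. Total 3.
Augment source→N→sink: bottleneck 1. Total 4.
No augmenting path remains in the residual graph.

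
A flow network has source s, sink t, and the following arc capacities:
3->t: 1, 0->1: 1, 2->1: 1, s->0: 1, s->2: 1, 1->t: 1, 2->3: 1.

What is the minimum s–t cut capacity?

2

Max flow = 2 (via 2 augmenting paths).
In the residual at optimum, the set reachable from s is {s}.
Cut edges: s->2 (cap 1), s->0 (cap 1). Sum = 2.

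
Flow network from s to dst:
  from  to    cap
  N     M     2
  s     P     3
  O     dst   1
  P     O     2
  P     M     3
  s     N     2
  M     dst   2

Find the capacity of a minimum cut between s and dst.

Max flow = 3 (via 2 augmenting paths).
In the residual at optimum, the set reachable from s is {M, N, O, P, s}.
Cut edges: M->dst (cap 2), O->dst (cap 1). Sum = 3.

3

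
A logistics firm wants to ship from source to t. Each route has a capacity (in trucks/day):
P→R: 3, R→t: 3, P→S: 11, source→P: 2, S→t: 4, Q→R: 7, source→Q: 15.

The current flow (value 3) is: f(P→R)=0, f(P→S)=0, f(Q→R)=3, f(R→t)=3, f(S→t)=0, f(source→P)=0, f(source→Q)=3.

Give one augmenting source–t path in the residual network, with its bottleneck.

source→P→S→t, bottleneck 2

Residual along source→P→S→t: source→P: 2, P→S: 11, S→t: 4.
Bottleneck = min = 2.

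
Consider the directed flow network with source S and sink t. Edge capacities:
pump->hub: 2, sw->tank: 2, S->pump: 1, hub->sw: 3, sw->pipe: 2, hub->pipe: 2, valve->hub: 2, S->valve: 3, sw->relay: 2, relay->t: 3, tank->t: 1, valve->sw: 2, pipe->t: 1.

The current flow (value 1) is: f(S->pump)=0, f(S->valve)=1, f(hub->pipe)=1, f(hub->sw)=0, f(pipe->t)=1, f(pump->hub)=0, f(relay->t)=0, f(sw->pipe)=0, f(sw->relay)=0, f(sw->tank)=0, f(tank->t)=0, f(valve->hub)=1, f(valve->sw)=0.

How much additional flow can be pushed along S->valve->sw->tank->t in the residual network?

Residual capacities along the path: S->valve: 2, valve->sw: 2, sw->tank: 2, tank->t: 1.
Minimum is 1.

1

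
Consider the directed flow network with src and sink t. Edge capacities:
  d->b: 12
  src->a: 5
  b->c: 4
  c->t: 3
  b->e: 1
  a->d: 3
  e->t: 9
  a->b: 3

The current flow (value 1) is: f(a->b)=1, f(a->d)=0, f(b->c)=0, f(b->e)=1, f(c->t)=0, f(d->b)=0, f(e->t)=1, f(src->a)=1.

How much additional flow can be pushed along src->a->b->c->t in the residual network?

2

Residual capacities along the path: src->a: 4, a->b: 2, b->c: 4, c->t: 3.
Minimum is 2.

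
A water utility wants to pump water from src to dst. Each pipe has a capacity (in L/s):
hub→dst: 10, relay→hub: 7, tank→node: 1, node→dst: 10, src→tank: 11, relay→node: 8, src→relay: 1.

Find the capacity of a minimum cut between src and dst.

2

Max flow = 2 (via 2 augmenting paths).
In the residual at optimum, the set reachable from src is {src, tank}.
Cut edges: src→relay (cap 1), tank→node (cap 1). Sum = 2.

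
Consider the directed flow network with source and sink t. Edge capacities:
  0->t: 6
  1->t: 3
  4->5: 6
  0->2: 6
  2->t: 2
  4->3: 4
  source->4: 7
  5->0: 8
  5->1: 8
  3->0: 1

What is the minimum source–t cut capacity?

7

Max flow = 7 (via 3 augmenting paths).
In the residual at optimum, the set reachable from source is {source}.
Cut edges: source->4 (cap 7). Sum = 7.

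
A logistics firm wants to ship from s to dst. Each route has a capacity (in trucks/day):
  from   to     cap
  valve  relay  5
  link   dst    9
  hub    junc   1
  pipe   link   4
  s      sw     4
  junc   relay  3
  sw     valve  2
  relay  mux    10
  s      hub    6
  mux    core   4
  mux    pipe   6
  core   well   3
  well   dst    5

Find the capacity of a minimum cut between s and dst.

3

Max flow = 3 (via 2 augmenting paths).
In the residual at optimum, the set reachable from s is {hub, s, sw}.
Cut edges: hub->junc (cap 1), sw->valve (cap 2). Sum = 3.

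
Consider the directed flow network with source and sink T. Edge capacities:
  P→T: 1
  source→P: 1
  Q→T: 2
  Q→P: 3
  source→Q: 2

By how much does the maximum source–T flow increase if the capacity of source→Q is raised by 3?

0

Original max flow = 3.
Even with extra capacity on source→Q, another cut of capacity 3 remains binding.
New max flow = 3. Increase = 0.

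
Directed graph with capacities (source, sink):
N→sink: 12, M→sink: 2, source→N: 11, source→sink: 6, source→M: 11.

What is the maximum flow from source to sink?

Augment source→sink: bottleneck 6. Total 6.
Augment source→N→sink: bottleneck 11. Total 17.
Augment source→M→sink: bottleneck 2. Total 19.
No augmenting path remains in the residual graph.

19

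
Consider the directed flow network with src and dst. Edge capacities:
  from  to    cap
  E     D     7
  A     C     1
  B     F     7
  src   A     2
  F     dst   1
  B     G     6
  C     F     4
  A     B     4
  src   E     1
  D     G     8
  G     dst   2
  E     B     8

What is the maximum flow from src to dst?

Augment src->E->D->G->dst: bottleneck 1. Total 1.
Augment src->A->B->G->dst: bottleneck 1. Total 2.
Augment src->A->B->F->dst: bottleneck 1. Total 3.
No augmenting path remains in the residual graph.

3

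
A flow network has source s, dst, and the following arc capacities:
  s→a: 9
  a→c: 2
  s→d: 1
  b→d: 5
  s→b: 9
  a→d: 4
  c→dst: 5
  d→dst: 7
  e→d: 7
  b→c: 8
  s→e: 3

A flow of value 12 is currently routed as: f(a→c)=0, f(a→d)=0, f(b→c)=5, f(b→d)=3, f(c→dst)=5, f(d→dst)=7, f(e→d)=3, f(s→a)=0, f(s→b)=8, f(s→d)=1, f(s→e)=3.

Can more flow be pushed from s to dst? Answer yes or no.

Residual reachable from s: {a, b, c, d, e, s}; dst is not reachable.
Saturated cut: c→dst, d→dst with total capacity 12 = current flow value. Flow is maximum.

No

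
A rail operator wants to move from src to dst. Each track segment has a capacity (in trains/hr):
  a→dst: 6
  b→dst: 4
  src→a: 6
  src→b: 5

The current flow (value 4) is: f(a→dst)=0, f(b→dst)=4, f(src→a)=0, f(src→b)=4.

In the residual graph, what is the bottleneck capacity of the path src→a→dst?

6

Residual capacities along the path: src→a: 6, a→dst: 6.
Minimum is 6.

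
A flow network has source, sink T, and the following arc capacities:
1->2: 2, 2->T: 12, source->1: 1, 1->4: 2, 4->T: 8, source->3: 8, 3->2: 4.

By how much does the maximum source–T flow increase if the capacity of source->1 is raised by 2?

2

Original max flow = 5.
After raising cap(source->1), augmenting paths through that edge carry 2 more units.
New max flow = 7. Increase = 2.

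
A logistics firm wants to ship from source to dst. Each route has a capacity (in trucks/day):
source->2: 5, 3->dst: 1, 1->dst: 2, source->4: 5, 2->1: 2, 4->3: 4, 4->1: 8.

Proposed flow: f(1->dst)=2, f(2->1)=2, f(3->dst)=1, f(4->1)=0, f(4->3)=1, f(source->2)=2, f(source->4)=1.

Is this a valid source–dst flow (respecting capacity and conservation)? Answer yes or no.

Yes

Every edge has 0 ≤ f(e) ≤ cap(e).
At each intermediate node, inflow equals outflow.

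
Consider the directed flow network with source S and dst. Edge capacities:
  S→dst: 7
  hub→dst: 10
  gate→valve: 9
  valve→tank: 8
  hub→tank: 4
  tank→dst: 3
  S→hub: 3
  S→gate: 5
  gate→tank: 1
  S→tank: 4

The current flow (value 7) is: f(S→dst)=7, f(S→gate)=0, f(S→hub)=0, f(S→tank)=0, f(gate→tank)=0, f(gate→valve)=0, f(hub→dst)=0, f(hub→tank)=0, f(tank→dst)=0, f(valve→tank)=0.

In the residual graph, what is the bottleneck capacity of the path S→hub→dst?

Residual capacities along the path: S→hub: 3, hub→dst: 10.
Minimum is 3.

3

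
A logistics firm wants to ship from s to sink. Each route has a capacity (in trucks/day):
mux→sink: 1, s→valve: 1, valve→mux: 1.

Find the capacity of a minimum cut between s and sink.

1

Max flow = 1 (via 1 augmenting path).
In the residual at optimum, the set reachable from s is {s}.
Cut edges: s→valve (cap 1). Sum = 1.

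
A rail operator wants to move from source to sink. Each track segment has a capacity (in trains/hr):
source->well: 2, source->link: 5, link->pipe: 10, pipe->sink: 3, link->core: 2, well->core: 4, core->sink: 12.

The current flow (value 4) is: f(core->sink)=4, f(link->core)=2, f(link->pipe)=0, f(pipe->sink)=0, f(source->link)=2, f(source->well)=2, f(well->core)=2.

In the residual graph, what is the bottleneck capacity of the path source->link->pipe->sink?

Residual capacities along the path: source->link: 3, link->pipe: 10, pipe->sink: 3.
Minimum is 3.

3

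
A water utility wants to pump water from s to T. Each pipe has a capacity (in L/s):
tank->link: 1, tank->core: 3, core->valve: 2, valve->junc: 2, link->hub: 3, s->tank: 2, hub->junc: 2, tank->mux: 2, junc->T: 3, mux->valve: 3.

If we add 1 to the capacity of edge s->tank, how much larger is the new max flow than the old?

Original max flow = 2.
After raising cap(s->tank), augmenting paths through that edge carry 1 more unit.
New max flow = 3. Increase = 1.

1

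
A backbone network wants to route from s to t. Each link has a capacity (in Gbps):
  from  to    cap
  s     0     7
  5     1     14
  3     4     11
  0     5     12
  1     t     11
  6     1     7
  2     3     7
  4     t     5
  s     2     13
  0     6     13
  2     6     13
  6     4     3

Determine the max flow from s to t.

16

Augment s→0→5→1→t: bottleneck 7. Total 7.
Augment s→2→6→1→t: bottleneck 4. Total 11.
Augment s→2→6→4→t: bottleneck 3. Total 14.
Augment s→2→3→4→t: bottleneck 2. Total 16.
No augmenting path remains in the residual graph.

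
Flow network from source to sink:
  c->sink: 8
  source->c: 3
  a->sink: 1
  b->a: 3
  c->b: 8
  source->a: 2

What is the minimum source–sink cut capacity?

Max flow = 4 (via 2 augmenting paths).
In the residual at optimum, the set reachable from source is {a, source}.
Cut edges: source->c (cap 3), a->sink (cap 1). Sum = 4.

4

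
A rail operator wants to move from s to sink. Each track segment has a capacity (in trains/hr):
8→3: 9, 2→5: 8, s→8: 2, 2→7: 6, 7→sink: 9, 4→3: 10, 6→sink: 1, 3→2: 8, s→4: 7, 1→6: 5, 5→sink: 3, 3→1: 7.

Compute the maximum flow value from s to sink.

Augment s→4→3→1→6→sink: bottleneck 1. Total 1.
Augment s→4→3→2→7→sink: bottleneck 6. Total 7.
Augment s→8→3→2→5→sink: bottleneck 2. Total 9.
No augmenting path remains in the residual graph.

9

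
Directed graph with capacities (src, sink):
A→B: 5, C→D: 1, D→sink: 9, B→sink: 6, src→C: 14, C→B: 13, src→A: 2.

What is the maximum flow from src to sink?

Augment src→A→B→sink: bottleneck 2. Total 2.
Augment src→C→B→sink: bottleneck 4. Total 6.
Augment src→C→D→sink: bottleneck 1. Total 7.
No augmenting path remains in the residual graph.

7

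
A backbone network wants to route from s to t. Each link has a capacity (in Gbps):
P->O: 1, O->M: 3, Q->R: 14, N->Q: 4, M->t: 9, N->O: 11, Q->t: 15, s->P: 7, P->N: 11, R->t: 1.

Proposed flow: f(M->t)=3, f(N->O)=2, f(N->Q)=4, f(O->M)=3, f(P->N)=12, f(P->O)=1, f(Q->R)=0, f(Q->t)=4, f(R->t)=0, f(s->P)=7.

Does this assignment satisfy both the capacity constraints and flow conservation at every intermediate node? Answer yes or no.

Capacity violated on P->N: flow 12 > capacity 11.

No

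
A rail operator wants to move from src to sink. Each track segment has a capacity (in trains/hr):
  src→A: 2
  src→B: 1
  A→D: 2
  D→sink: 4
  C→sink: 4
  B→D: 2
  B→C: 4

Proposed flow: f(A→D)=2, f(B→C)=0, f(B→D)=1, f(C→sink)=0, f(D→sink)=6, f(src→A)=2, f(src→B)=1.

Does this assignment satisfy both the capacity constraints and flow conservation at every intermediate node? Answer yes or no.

No

Capacity violated on D→sink: flow 6 > capacity 4.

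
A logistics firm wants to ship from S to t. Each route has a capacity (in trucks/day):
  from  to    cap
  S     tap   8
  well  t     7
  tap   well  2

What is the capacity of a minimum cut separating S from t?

2

Max flow = 2 (via 1 augmenting path).
In the residual at optimum, the set reachable from S is {S, tap}.
Cut edges: tap->well (cap 2). Sum = 2.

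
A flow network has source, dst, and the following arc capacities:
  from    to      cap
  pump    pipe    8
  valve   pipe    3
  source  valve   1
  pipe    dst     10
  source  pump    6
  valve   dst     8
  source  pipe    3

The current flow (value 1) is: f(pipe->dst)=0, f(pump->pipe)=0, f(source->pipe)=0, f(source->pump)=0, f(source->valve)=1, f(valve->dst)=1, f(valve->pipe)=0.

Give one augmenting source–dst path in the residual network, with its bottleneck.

Residual along source->pipe->dst: source->pipe: 3, pipe->dst: 10.
Bottleneck = min = 3.

source->pipe->dst, bottleneck 3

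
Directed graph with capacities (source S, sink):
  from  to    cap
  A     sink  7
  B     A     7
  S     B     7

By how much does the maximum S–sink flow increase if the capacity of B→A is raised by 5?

0

Original max flow = 7.
Edge B→A does not cross the min cut (source side {S}), so extra capacity there cannot help.
New max flow = 7. Increase = 0.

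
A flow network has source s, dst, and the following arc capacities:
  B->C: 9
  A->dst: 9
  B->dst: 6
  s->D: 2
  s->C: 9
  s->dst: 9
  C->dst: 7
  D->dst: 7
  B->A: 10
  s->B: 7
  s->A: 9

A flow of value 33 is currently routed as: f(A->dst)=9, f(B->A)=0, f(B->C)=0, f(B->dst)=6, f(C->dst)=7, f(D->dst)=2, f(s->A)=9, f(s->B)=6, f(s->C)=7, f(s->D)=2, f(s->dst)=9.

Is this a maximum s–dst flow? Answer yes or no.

Yes

Residual reachable from s: {A, B, C, s}; dst is not reachable.
Saturated cut: s->D, s->dst, B->dst, C->dst, A->dst with total capacity 33 = current flow value. Flow is maximum.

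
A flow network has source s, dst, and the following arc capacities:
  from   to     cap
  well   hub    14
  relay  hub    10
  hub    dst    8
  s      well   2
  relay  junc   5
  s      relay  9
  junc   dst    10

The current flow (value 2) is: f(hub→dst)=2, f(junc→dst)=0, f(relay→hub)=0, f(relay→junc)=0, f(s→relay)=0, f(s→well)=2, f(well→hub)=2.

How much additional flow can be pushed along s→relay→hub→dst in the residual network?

6

Residual capacities along the path: s→relay: 9, relay→hub: 10, hub→dst: 6.
Minimum is 6.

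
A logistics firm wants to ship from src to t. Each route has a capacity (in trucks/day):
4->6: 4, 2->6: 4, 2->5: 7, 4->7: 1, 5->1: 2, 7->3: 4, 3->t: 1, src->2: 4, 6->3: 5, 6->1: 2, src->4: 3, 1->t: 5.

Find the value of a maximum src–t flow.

Augment src->2->5->1->t: bottleneck 2. Total 2.
Augment src->2->6->1->t: bottleneck 2. Total 4.
Augment src->4->6->3->t: bottleneck 1. Total 5.
No augmenting path remains in the residual graph.

5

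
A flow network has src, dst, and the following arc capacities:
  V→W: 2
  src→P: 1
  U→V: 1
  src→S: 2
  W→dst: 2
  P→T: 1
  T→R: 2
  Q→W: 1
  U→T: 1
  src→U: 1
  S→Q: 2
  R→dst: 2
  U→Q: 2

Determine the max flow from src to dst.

3

Augment src→P→T→R→dst: bottleneck 1. Total 1.
Augment src→U→V→W→dst: bottleneck 1. Total 2.
Augment src→S→Q→W→dst: bottleneck 1. Total 3.
No augmenting path remains in the residual graph.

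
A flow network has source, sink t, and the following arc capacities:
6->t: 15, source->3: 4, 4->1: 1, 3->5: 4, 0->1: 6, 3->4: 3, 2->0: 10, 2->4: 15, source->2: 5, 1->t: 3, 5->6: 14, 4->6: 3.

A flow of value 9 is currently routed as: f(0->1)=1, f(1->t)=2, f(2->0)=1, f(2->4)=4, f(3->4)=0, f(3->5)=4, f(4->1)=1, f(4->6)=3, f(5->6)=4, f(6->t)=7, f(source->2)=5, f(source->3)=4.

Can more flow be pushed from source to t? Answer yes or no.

No

Residual reachable from source: {source}; t is not reachable.
Saturated cut: source->3, source->2 with total capacity 9 = current flow value. Flow is maximum.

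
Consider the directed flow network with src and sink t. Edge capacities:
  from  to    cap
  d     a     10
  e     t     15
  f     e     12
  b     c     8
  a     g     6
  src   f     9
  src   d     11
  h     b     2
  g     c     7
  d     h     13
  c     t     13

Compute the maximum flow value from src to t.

17

Augment src->f->e->t: bottleneck 9. Total 9.
Augment src->d->h->b->c->t: bottleneck 2. Total 11.
Augment src->d->a->g->c->t: bottleneck 6. Total 17.
No augmenting path remains in the residual graph.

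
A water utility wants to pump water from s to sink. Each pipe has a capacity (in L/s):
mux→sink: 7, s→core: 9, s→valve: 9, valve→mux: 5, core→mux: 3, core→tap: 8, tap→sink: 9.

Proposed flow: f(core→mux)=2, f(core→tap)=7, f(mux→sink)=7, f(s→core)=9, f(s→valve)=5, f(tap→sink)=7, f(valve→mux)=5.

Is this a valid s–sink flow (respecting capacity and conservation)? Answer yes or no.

Yes

Every edge has 0 ≤ f(e) ≤ cap(e).
At each intermediate node, inflow equals outflow.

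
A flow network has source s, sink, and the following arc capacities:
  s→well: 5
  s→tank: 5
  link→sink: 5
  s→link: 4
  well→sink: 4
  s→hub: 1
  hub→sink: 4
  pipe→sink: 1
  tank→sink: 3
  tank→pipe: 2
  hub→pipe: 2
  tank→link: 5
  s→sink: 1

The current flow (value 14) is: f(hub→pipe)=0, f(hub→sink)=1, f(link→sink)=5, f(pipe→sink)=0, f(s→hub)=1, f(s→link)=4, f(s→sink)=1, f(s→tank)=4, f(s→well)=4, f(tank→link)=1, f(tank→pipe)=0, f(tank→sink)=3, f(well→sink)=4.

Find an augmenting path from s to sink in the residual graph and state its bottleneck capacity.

Residual along s→tank→pipe→sink: s→tank: 1, tank→pipe: 2, pipe→sink: 1.
Bottleneck = min = 1.

s→tank→pipe→sink, bottleneck 1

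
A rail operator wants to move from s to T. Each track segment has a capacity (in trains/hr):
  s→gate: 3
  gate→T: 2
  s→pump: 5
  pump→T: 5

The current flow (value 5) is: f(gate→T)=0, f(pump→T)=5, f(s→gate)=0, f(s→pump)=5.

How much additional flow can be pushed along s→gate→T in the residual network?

2

Residual capacities along the path: s→gate: 3, gate→T: 2.
Minimum is 2.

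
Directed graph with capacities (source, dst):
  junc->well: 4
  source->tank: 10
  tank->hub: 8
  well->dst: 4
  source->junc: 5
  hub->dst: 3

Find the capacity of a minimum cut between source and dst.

Max flow = 7 (via 2 augmenting paths).
In the residual at optimum, the set reachable from source is {hub, junc, source, tank}.
Cut edges: junc->well (cap 4), hub->dst (cap 3). Sum = 7.

7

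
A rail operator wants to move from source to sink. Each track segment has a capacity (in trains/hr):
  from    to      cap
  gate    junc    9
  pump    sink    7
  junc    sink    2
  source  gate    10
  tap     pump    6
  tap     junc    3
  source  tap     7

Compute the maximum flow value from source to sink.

Augment source->gate->junc->sink: bottleneck 2. Total 2.
Augment source->tap->pump->sink: bottleneck 6. Total 8.
No augmenting path remains in the residual graph.

8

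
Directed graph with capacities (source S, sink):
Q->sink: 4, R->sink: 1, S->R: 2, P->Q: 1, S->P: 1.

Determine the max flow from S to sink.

Augment S->R->sink: bottleneck 1. Total 1.
Augment S->P->Q->sink: bottleneck 1. Total 2.
No augmenting path remains in the residual graph.

2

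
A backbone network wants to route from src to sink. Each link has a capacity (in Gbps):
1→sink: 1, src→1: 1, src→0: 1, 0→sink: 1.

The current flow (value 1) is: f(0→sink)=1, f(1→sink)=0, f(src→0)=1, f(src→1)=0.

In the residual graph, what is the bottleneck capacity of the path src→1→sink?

Residual capacities along the path: src→1: 1, 1→sink: 1.
Minimum is 1.

1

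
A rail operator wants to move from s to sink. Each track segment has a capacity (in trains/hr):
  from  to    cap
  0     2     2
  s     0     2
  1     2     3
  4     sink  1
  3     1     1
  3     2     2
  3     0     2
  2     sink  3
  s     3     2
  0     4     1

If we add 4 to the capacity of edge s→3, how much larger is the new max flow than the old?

Original max flow = 4.
Even with extra capacity on s→3, another cut of capacity 4 remains binding.
New max flow = 4. Increase = 0.

0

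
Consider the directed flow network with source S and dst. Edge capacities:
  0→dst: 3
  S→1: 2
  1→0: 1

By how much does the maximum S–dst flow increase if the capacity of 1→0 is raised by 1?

Original max flow = 1.
After raising cap(1→0), augmenting paths through that edge carry 1 more unit.
New max flow = 2. Increase = 1.

1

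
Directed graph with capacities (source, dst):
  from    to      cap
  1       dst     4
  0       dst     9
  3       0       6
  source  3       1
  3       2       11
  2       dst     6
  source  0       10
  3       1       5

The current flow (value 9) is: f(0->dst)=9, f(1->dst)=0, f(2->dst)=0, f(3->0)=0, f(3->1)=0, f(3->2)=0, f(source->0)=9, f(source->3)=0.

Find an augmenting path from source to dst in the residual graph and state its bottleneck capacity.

Residual along source->3->2->dst: source->3: 1, 3->2: 11, 2->dst: 6.
Bottleneck = min = 1.

source->3->2->dst, bottleneck 1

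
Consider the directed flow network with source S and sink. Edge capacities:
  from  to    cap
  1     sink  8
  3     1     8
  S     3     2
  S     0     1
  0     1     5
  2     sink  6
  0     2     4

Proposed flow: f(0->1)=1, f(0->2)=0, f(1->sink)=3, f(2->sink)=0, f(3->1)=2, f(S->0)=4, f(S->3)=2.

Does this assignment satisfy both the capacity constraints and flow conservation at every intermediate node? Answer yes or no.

No

Capacity violated on S->0: flow 4 > capacity 1.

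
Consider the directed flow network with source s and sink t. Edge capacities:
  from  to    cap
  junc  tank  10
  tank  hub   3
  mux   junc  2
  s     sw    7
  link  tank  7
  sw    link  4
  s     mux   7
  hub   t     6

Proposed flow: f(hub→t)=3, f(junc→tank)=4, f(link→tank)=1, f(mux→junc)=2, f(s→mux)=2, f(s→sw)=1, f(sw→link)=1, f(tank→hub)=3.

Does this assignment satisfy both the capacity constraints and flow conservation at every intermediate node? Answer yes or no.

No

Conservation fails at junc: inflow 2 ≠ outflow 4.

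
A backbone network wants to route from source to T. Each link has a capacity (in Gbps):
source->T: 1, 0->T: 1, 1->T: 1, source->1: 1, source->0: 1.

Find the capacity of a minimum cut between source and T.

3

Max flow = 3 (via 3 augmenting paths).
In the residual at optimum, the set reachable from source is {source}.
Cut edges: source->0 (cap 1), source->1 (cap 1), source->T (cap 1). Sum = 3.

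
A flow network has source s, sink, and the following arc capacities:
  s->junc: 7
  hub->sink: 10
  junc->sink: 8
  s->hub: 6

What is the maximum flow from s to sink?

Augment s->junc->sink: bottleneck 7. Total 7.
Augment s->hub->sink: bottleneck 6. Total 13.
No augmenting path remains in the residual graph.

13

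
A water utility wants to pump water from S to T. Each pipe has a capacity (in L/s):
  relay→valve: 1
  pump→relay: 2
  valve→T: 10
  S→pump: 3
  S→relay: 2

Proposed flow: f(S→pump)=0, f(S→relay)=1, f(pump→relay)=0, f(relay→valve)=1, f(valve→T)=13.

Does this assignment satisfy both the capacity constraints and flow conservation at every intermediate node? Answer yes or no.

Capacity violated on valve→T: flow 13 > capacity 10.

No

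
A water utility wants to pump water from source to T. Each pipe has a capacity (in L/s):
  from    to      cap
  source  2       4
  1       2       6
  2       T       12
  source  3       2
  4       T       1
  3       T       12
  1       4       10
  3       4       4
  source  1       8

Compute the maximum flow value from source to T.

Augment source→3→T: bottleneck 2. Total 2.
Augment source→2→T: bottleneck 4. Total 6.
Augment source→1→4→T: bottleneck 1. Total 7.
Augment source→1→2→T: bottleneck 6. Total 13.
No augmenting path remains in the residual graph.

13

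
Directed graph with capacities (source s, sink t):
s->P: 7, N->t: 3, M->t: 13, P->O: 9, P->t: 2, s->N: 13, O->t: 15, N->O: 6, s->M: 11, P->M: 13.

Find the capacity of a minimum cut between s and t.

Max flow = 27 (via 6 augmenting paths).
In the residual at optimum, the set reachable from s is {N, s}.
Cut edges: s->P (cap 7), s->M (cap 11), N->O (cap 6), N->t (cap 3). Sum = 27.

27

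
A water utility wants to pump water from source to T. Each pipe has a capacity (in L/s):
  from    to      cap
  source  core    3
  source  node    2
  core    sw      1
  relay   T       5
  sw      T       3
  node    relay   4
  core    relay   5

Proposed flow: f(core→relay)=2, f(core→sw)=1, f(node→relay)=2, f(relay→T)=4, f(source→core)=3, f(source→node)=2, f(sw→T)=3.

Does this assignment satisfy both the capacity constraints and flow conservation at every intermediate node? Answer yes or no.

No

Conservation fails at sw: inflow 1 ≠ outflow 3.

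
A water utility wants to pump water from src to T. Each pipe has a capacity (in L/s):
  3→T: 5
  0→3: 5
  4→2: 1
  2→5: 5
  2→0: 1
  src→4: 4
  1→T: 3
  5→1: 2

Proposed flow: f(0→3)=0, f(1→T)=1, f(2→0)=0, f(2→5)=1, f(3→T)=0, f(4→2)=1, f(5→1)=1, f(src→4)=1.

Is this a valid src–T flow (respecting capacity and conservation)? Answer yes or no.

Yes

Every edge has 0 ≤ f(e) ≤ cap(e).
At each intermediate node, inflow equals outflow.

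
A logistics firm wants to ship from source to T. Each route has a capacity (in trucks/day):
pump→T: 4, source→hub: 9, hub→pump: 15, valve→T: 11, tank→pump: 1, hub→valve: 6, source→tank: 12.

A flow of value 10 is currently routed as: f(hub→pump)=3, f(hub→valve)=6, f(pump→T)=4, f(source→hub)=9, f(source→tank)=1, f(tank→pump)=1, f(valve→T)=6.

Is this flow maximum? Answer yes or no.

Residual reachable from source: {source, tank}; T is not reachable.
Saturated cut: source→hub, tank→pump with total capacity 10 = current flow value. Flow is maximum.

Yes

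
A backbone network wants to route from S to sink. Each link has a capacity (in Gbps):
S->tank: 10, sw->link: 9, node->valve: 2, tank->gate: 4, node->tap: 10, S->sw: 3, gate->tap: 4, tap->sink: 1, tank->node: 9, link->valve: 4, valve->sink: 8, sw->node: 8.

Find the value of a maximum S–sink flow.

Augment S->tank->gate->tap->sink: bottleneck 1. Total 1.
Augment S->tank->node->valve->sink: bottleneck 2. Total 3.
Augment S->sw->link->valve->sink: bottleneck 3. Total 6.
No augmenting path remains in the residual graph.

6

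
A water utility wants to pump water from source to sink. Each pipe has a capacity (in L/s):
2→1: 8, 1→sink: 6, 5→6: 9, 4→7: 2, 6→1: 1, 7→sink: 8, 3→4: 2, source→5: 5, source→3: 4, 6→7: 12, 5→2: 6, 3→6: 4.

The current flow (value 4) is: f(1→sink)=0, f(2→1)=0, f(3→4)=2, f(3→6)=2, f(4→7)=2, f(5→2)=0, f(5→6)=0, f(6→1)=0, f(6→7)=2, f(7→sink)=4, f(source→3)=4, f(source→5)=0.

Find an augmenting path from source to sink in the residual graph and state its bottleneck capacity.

Residual along source→5→6→7→sink: source→5: 5, 5→6: 9, 6→7: 10, 7→sink: 4.
Bottleneck = min = 4.

source→5→6→7→sink, bottleneck 4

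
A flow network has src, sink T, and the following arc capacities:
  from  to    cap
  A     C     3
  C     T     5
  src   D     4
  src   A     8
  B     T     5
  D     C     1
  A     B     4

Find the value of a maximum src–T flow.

8

Augment src→A→B→T: bottleneck 4. Total 4.
Augment src→A→C→T: bottleneck 3. Total 7.
Augment src→D→C→T: bottleneck 1. Total 8.
No augmenting path remains in the residual graph.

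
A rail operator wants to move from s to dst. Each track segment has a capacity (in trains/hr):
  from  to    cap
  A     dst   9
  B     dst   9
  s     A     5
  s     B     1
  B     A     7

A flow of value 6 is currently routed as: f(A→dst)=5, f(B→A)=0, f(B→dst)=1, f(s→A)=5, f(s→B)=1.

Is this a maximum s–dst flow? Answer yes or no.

Residual reachable from s: {s}; dst is not reachable.
Saturated cut: s→B, s→A with total capacity 6 = current flow value. Flow is maximum.

Yes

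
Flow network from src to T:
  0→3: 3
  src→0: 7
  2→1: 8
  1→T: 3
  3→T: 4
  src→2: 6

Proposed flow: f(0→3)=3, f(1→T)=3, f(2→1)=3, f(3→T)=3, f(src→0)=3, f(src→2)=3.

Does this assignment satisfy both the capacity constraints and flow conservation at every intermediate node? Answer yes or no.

Yes

Every edge has 0 ≤ f(e) ≤ cap(e).
At each intermediate node, inflow equals outflow.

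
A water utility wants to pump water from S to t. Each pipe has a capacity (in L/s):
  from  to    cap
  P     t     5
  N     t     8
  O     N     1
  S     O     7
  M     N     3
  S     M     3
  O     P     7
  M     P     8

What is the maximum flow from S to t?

Augment S→O→N→t: bottleneck 1. Total 1.
Augment S→O→P→t: bottleneck 5. Total 6.
Augment S→M→N→t: bottleneck 3. Total 9.
No augmenting path remains in the residual graph.

9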